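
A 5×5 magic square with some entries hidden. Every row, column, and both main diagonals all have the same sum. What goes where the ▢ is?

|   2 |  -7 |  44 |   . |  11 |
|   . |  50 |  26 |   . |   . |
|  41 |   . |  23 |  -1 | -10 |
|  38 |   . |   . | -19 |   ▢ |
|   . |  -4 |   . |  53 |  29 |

47

Main diagonal is complete and sums to 85; that is the magic constant.
From row 1, 85 − (2 + (-7) + 44 + 11) gives (1,4) = 35.
Row 3 needs 85; the known cells sum to 53, so (3,2) = 32.
Column 2: -7 + 50 + 32 + (-4) + ? = 85, so (4,2) = 14.
Using column 4: 35 + (-1) + (-19) + 53 + ? → (2,4) = 85 − 68 = 17.
The remaining cell in anti-diagonal is (5,1) = 85 − 65 = 20.
Row 5 must total 85; the given cells sum to 98, so (5,3) = -13.
Column 1: 2 + 41 + 38 + 20 + ? = 85, so (2,1) = -16.
Using column 3: 44 + 26 + 23 + (-13) + ? → (4,3) = 85 − 80 = 5.
Row 2 needs 85; the known cells sum to 77, so (2,5) = 8.
Row 4 must total 85; the given cells sum to 38, so (4,5) = 47.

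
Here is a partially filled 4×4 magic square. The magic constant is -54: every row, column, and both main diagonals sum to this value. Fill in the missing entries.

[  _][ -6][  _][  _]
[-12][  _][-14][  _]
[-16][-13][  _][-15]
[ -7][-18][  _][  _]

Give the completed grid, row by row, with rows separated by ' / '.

-19 -6 -9 -20 / -12 -17 -14 -11 / -16 -13 -10 -15 / -7 -18 -21 -8

From row 3, -54 − (-16 + (-13) + (-15)) gives (3,3) = -10.
Column 1 must total -54; the given cells sum to -35, so (1,1) = -19.
Column 2 must total -54; the given cells sum to -37, so (2,2) = -17.
Main diagonal: -19 + (-17) + (-10) + ? = -54, so (4,4) = -8.
From anti-diagonal, -54 − (-14 + (-13) + (-7)) gives (1,4) = -20.
From row 1, -54 − (-19 + (-6) + (-20)) gives (1,3) = -9.
Row 2: -12 + (-17) + (-14) + ? = -54, so (2,4) = -11.
Using row 4: -7 + (-18) + (-8) + ? → (4,3) = -54 − (-33) = -21.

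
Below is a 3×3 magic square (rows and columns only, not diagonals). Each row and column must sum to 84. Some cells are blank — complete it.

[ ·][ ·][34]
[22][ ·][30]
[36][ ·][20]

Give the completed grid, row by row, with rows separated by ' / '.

Row 2 must total 84; the given cells sum to 52, so (2,2) = 32.
Using row 3: 36 + 20 + ? → (3,2) = 84 − 56 = 28.
Column 1 must total 84; the given cells sum to 58, so (1,1) = 26.
Column 2 needs 84; the known cells sum to 60, so (1,2) = 24.

26 24 34 / 22 32 30 / 36 28 20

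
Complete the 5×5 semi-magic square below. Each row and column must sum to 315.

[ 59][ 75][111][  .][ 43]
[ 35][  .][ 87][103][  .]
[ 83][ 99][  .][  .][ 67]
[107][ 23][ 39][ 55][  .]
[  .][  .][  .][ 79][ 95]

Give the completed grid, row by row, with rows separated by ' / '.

59 75 111 27 43 / 35 71 87 103 19 / 83 99 15 51 67 / 107 23 39 55 91 / 31 47 63 79 95

Using row 1: 59 + 75 + 111 + 43 + ? → (1,4) = 315 − 288 = 27.
From row 4, 315 − (107 + 23 + 39 + 55) gives (4,5) = 91.
From column 1, 315 − (59 + 35 + 83 + 107) gives (5,1) = 31.
Using column 4: 27 + 103 + 55 + 79 + ? → (3,4) = 315 − 264 = 51.
The remaining cell in column 5 is (2,5) = 315 − 296 = 19.
Row 2: 35 + 87 + 103 + 19 + ? = 315, so (2,2) = 71.
Row 3: 83 + 99 + 51 + 67 + ? = 315, so (3,3) = 15.
Using column 2: 75 + 71 + 99 + 23 + ? → (5,2) = 315 − 268 = 47.
From column 3, 315 − (111 + 87 + 15 + 39) gives (5,3) = 63.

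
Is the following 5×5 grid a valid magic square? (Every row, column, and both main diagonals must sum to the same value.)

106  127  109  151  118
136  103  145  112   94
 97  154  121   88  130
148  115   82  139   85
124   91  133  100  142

Row 1: 106 + 127 + 109 + 151 + 118 = 611.
Row 2: 136 + 103 + 145 + 112 + 94 = 590.
Row 3: 97 + 154 + 121 + 88 + 130 = 590.
Row 4: 148 + 115 + 82 + 139 + 85 = 569.
Row 5: 124 + 91 + 133 + 100 + 142 = 590.
Column 1: 106 + 136 + 97 + 148 + 124 = 611.
Column 2: 127 + 103 + 154 + 115 + 91 = 590.
Column 3: 109 + 145 + 121 + 82 + 133 = 590.
Column 4: 151 + 112 + 88 + 139 + 100 = 590.
Column 5: 118 + 94 + 130 + 85 + 142 = 569.
Main diagonal: 106 + 103 + 121 + 139 + 142 = 611.
Anti-diagonal: 118 + 112 + 121 + 115 + 124 = 590.

No — row 1 sums to 611 but anti-diagonal sums to 590.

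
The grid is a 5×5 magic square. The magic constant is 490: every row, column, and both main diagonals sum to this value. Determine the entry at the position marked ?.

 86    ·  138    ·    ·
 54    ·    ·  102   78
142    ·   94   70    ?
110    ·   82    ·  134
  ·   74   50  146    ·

66

Using column 1: 86 + 54 + 142 + 110 + ? → (5,1) = 490 − 392 = 98.
Column 3: 138 + 94 + 82 + 50 + ? = 490, so (2,3) = 126.
The remaining cell in row 2 is (2,2) = 490 − 360 = 130.
Row 5: 98 + 74 + 50 + 146 + ? = 490, so (5,5) = 122.
Using main diagonal: 86 + 130 + 94 + 122 + ? → (4,4) = 490 − 432 = 58.
Row 4: 110 + 82 + 58 + 134 + ? = 490, so (4,2) = 106.
The remaining cell in column 4 is (1,4) = 490 − 376 = 114.
The remaining cell in anti-diagonal is (1,5) = 490 − 400 = 90.
Row 1 needs 490; the known cells sum to 428, so (1,2) = 62.
The remaining cell in column 2 is (3,2) = 490 − 372 = 118.
Column 5 must total 490; the given cells sum to 424, so (3,5) = 66.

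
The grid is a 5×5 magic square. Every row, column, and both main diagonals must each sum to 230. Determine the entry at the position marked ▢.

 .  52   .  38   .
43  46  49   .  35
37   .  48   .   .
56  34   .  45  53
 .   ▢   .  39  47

The remaining cell in row 2 is (2,4) = 230 − 173 = 57.
Row 4 needs 230; the known cells sum to 188, so (4,3) = 42.
From column 4, 230 − (38 + 57 + 45 + 39) gives (3,4) = 51.
The remaining cell in main diagonal is (1,1) = 230 − 186 = 44.
Column 1: 44 + 43 + 37 + 56 + ? = 230, so (5,1) = 50.
From anti-diagonal, 230 − (57 + 48 + 34 + 50) gives (1,5) = 41.
The remaining cell in row 1 is (1,3) = 230 − 175 = 55.
Column 3 must total 230; the given cells sum to 194, so (5,3) = 36.
Column 5 must total 230; the given cells sum to 176, so (3,5) = 54.
Row 3 needs 230; the known cells sum to 190, so (3,2) = 40.
Using row 5: 50 + 36 + 39 + 47 + ? → (5,2) = 230 − 172 = 58.

58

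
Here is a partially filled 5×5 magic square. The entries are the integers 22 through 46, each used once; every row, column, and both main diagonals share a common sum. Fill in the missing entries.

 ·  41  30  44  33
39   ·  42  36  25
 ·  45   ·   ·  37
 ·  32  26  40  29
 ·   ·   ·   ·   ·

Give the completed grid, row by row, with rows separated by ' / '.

22 41 30 44 33 / 39 28 42 36 25 / 31 45 34 23 37 / 43 32 26 40 29 / 35 24 38 27 46

The entries are 22 through 46, which sum to 850, so each line sums to 850/5 = 170.
From row 1, 170 − (41 + 30 + 44 + 33) gives (1,1) = 22.
From row 2, 170 − (39 + 42 + 36 + 25) gives (2,2) = 28.
Row 4: 32 + 26 + 40 + 29 + ? = 170, so (4,1) = 43.
From column 2, 170 − (41 + 28 + 45 + 32) gives (5,2) = 24.
From column 5, 170 − (33 + 25 + 37 + 29) gives (5,5) = 46.
From main diagonal, 170 − (22 + 28 + 40 + 46) gives (3,3) = 34.
Anti-diagonal must total 170; the given cells sum to 135, so (5,1) = 35.
Column 1: 22 + 39 + 43 + 35 + ? = 170, so (3,1) = 31.
From column 3, 170 − (30 + 42 + 34 + 26) gives (5,3) = 38.
Row 3 must total 170; the given cells sum to 147, so (3,4) = 23.
From row 5, 170 − (35 + 24 + 38 + 46) gives (5,4) = 27.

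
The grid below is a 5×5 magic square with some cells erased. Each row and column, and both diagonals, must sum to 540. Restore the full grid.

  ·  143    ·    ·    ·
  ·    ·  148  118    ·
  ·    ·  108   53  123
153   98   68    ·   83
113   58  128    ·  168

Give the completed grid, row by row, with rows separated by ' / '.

Row 4 needs 540; the known cells sum to 402, so (4,4) = 138.
Row 5: 113 + 58 + 128 + 168 + ? = 540, so (5,4) = 73.
From column 3, 540 − (148 + 108 + 68 + 128) gives (1,3) = 88.
Column 4 must total 540; the given cells sum to 382, so (1,4) = 158.
Anti-diagonal needs 540; the known cells sum to 437, so (1,5) = 103.
Using row 1: 143 + 88 + 158 + 103 + ? → (1,1) = 540 − 492 = 48.
Using column 5: 103 + 123 + 83 + 168 + ? → (2,5) = 540 − 477 = 63.
Main diagonal must total 540; the given cells sum to 462, so (2,2) = 78.
Row 2: 78 + 148 + 118 + 63 + ? = 540, so (2,1) = 133.
The remaining cell in column 1 is (3,1) = 540 − 447 = 93.
Column 2 needs 540; the known cells sum to 377, so (3,2) = 163.

48 143 88 158 103 / 133 78 148 118 63 / 93 163 108 53 123 / 153 98 68 138 83 / 113 58 128 73 168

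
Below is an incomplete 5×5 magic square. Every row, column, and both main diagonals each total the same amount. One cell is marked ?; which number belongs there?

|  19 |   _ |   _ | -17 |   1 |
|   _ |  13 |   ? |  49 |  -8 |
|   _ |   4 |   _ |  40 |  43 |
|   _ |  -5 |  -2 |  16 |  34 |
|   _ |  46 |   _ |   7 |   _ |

31

Column 4 is complete and sums to 95; that is the magic constant.
From row 4, 95 − (-5 + (-2) + 16 + 34) gives (4,1) = 52.
From column 2, 95 − (13 + 4 + (-5) + 46) gives (1,2) = 37.
Column 5 must total 95; the given cells sum to 70, so (5,5) = 25.
Main diagonal must total 95; the given cells sum to 73, so (3,3) = 22.
Using anti-diagonal: 1 + 49 + 22 + (-5) + ? → (5,1) = 95 − 67 = 28.
Row 1: 19 + 37 + (-17) + 1 + ? = 95, so (1,3) = 55.
Using row 3: 4 + 22 + 40 + 43 + ? → (3,1) = 95 − 109 = -14.
The remaining cell in row 5 is (5,3) = 95 − 106 = -11.
Using column 1: 19 + (-14) + 52 + 28 + ? → (2,1) = 95 − 85 = 10.
From column 3, 95 − (55 + 22 + (-2) + (-11)) gives (2,3) = 31.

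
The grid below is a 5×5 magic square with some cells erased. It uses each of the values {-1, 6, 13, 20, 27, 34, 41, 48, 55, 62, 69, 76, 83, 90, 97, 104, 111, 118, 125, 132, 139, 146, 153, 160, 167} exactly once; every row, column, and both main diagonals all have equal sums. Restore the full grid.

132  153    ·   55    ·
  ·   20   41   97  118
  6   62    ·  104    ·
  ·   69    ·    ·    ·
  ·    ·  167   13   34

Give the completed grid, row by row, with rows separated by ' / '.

132 153 -1 55 76 / 139 20 41 97 118 / 6 62 83 104 160 / 48 69 125 146 27 / 90 111 167 13 34

The 25 entries sum to 2075, so each line sums to 2075/5 = 415.
Using row 2: 20 + 41 + 97 + 118 + ? → (2,1) = 415 − 276 = 139.
From column 2, 415 − (153 + 20 + 62 + 69) gives (5,2) = 111.
Column 4 needs 415; the known cells sum to 269, so (4,4) = 146.
From main diagonal, 415 − (132 + 20 + 146 + 34) gives (3,3) = 83.
Row 3 must total 415; the given cells sum to 255, so (3,5) = 160.
Row 5: 111 + 167 + 13 + 34 + ? = 415, so (5,1) = 90.
Column 1 must total 415; the given cells sum to 367, so (4,1) = 48.
The remaining cell in anti-diagonal is (1,5) = 415 − 339 = 76.
Row 1: 132 + 153 + 55 + 76 + ? = 415, so (1,3) = -1.
Using column 3: -1 + 41 + 83 + 167 + ? → (4,3) = 415 − 290 = 125.
Column 5 must total 415; the given cells sum to 388, so (4,5) = 27.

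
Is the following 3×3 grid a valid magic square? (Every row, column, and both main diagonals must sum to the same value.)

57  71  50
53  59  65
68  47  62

No — row 3 sums to 177 but row 1 sums to 178.

Row 1: 57 + 71 + 50 = 178.
Row 2: 53 + 59 + 65 = 177.
Row 3: 68 + 47 + 62 = 177.
Column 1: 57 + 53 + 68 = 178.
Column 2: 71 + 59 + 47 = 177.
Column 3: 50 + 65 + 62 = 177.
Main diagonal: 57 + 59 + 62 = 178.
Anti-diagonal: 50 + 59 + 68 = 177.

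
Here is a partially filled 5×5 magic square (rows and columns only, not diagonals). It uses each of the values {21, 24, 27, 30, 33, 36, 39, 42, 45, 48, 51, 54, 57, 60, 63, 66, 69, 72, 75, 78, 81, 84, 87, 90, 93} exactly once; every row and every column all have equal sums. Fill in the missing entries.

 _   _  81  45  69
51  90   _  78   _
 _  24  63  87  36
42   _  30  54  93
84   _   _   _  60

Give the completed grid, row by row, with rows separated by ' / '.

33 57 81 45 69 / 51 90 39 78 27 / 75 24 63 87 36 / 42 66 30 54 93 / 84 48 72 21 60

The 25 entries sum to 1425, so each line sums to 1425/5 = 285.
From row 3, 285 − (24 + 63 + 87 + 36) gives (3,1) = 75.
The remaining cell in row 4 is (4,2) = 285 − 219 = 66.
Column 1 needs 285; the known cells sum to 252, so (1,1) = 33.
From column 4, 285 − (45 + 78 + 87 + 54) gives (5,4) = 21.
Using column 5: 69 + 36 + 93 + 60 + ? → (2,5) = 285 − 258 = 27.
Row 1 must total 285; the given cells sum to 228, so (1,2) = 57.
Row 2 needs 285; the known cells sum to 246, so (2,3) = 39.
The remaining cell in column 2 is (5,2) = 285 − 237 = 48.
Column 3 needs 285; the known cells sum to 213, so (5,3) = 72.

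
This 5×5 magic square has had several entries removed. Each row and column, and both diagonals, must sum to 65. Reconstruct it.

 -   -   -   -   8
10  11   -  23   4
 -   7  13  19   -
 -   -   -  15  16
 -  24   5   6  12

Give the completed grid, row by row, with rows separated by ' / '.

Using row 2: 10 + 11 + 23 + 4 + ? → (2,3) = 65 − 48 = 17.
From row 5, 65 − (24 + 5 + 6 + 12) gives (5,1) = 18.
Using column 4: 23 + 19 + 15 + 6 + ? → (1,4) = 65 − 63 = 2.
The remaining cell in column 5 is (3,5) = 65 − 40 = 25.
Main diagonal must total 65; the given cells sum to 51, so (1,1) = 14.
Anti-diagonal must total 65; the given cells sum to 62, so (4,2) = 3.
Using row 3: 7 + 13 + 19 + 25 + ? → (3,1) = 65 − 64 = 1.
Column 1 needs 65; the known cells sum to 43, so (4,1) = 22.
Column 2 needs 65; the known cells sum to 45, so (1,2) = 20.
Row 1 must total 65; the given cells sum to 44, so (1,3) = 21.
Row 4: 22 + 3 + 15 + 16 + ? = 65, so (4,3) = 9.

14 20 21 2 8 / 10 11 17 23 4 / 1 7 13 19 25 / 22 3 9 15 16 / 18 24 5 6 12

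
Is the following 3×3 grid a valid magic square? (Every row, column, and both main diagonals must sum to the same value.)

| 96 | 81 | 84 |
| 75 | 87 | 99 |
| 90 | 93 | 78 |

Row 1: 96 + 81 + 84 = 261.
Row 2: 75 + 87 + 99 = 261.
Row 3: 90 + 93 + 78 = 261.
Column 1: 96 + 75 + 90 = 261.
Column 2: 81 + 87 + 93 = 261.
Column 3: 84 + 99 + 78 = 261.
Main diagonal: 96 + 87 + 78 = 261.
Anti-diagonal: 84 + 87 + 90 = 261.
All lines sum to 261.

Yes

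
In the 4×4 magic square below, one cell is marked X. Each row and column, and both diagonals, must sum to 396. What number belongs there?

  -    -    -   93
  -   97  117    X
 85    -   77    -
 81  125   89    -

The remaining cell in row 4 is (4,4) = 396 − 295 = 101.
Column 3 must total 396; the given cells sum to 283, so (1,3) = 113.
Main diagonal must total 396; the given cells sum to 275, so (1,1) = 121.
Anti-diagonal must total 396; the given cells sum to 291, so (3,2) = 105.
The remaining cell in row 1 is (1,2) = 396 − 327 = 69.
Row 3: 85 + 105 + 77 + ? = 396, so (3,4) = 129.
The remaining cell in column 1 is (2,1) = 396 − 287 = 109.
Column 4 needs 396; the known cells sum to 323, so (2,4) = 73.

73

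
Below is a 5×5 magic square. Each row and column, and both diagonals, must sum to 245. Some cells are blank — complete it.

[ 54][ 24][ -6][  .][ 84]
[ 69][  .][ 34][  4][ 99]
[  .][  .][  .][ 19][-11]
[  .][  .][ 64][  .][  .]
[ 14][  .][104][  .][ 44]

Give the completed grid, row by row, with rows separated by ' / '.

From row 1, 245 − (54 + 24 + (-6) + 84) gives (1,4) = 89.
Row 2 needs 245; the known cells sum to 206, so (2,2) = 39.
Using column 3: -6 + 34 + 64 + 104 + ? → (3,3) = 245 − 196 = 49.
The remaining cell in column 5 is (4,5) = 245 − 216 = 29.
From main diagonal, 245 − (54 + 39 + 49 + 44) gives (4,4) = 59.
From anti-diagonal, 245 − (84 + 4 + 49 + 14) gives (4,2) = 94.
Row 4 needs 245; the known cells sum to 246, so (4,1) = -1.
Column 1 must total 245; the given cells sum to 136, so (3,1) = 109.
Column 4 must total 245; the given cells sum to 171, so (5,4) = 74.
Using row 3: 109 + 49 + 19 + (-11) + ? → (3,2) = 245 − 166 = 79.
Row 5 must total 245; the given cells sum to 236, so (5,2) = 9.

54 24 -6 89 84 / 69 39 34 4 99 / 109 79 49 19 -11 / -1 94 64 59 29 / 14 9 104 74 44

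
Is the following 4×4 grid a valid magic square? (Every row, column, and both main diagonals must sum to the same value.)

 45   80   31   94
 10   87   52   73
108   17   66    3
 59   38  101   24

Row 1: 45 + 80 + 31 + 94 = 250.
Row 2: 10 + 87 + 52 + 73 = 222.
Row 3: 108 + 17 + 66 + 3 = 194.
Row 4: 59 + 38 + 101 + 24 = 222.
Column 1: 45 + 10 + 108 + 59 = 222.
Column 2: 80 + 87 + 17 + 38 = 222.
Column 3: 31 + 52 + 66 + 101 = 250.
Column 4: 94 + 73 + 3 + 24 = 194.
Main diagonal: 45 + 87 + 66 + 24 = 222.
Anti-diagonal: 94 + 52 + 17 + 59 = 222.

No — row 2 sums to 222 but column 4 sums to 194.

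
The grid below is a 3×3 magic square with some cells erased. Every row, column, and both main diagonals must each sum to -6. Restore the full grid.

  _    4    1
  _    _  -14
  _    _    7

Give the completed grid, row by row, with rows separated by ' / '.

Row 1 needs -6; the known cells sum to 5, so (1,1) = -11.
From main diagonal, -6 − (-11 + 7) gives (2,2) = -2.
Anti-diagonal: 1 + (-2) + ? = -6, so (3,1) = -5.
Row 2 must total -6; the given cells sum to -16, so (2,1) = 10.
Using row 3: -5 + 7 + ? → (3,2) = -6 − 2 = -8.

-11 4 1 / 10 -2 -14 / -5 -8 7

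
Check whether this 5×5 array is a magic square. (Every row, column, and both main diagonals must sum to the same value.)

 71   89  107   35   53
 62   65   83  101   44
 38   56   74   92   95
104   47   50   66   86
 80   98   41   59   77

Row 1: 71 + 89 + 107 + 35 + 53 = 355.
Row 2: 62 + 65 + 83 + 101 + 44 = 355.
Row 3: 38 + 56 + 74 + 92 + 95 = 355.
Row 4: 104 + 47 + 50 + 66 + 86 = 353.
Row 5: 80 + 98 + 41 + 59 + 77 = 355.
Column 1: 71 + 62 + 38 + 104 + 80 = 355.
Column 2: 89 + 65 + 56 + 47 + 98 = 355.
Column 3: 107 + 83 + 74 + 50 + 41 = 355.
Column 4: 35 + 101 + 92 + 66 + 59 = 353.
Column 5: 53 + 44 + 95 + 86 + 77 = 355.
Main diagonal: 71 + 65 + 74 + 66 + 77 = 353.
Anti-diagonal: 53 + 101 + 74 + 47 + 80 = 355.

No — column 2 sums to 355 but row 4 sums to 353.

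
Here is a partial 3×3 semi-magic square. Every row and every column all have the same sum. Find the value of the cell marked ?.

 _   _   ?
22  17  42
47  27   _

Row 2 is complete and sums to 81; that is the magic constant.
Row 3 must total 81; the given cells sum to 74, so (3,3) = 7.
From column 1, 81 − (22 + 47) gives (1,1) = 12.
The remaining cell in column 2 is (1,2) = 81 − 44 = 37.
Column 3 needs 81; the known cells sum to 49, so (1,3) = 32.

32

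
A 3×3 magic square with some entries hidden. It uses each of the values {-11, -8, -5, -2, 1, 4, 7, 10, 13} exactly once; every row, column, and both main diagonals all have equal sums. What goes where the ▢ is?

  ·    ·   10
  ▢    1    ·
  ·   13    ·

The 9 entries sum to 9, so each line sums to 9/3 = 3.
Using column 2: 1 + 13 + ? → (1,2) = 3 − 14 = -11.
Using anti-diagonal: 10 + 1 + ? → (3,1) = 3 − 11 = -8.
Row 1: -11 + 10 + ? = 3, so (1,1) = 4.
The remaining cell in row 3 is (3,3) = 3 − 5 = -2.
Column 1: 4 + (-8) + ? = 3, so (2,1) = 7.

7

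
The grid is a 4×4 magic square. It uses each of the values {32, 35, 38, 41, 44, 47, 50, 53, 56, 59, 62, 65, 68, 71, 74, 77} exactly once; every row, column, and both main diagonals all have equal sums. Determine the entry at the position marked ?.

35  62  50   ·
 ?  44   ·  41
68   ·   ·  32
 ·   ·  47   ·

The 16 entries sum to 872, so each line sums to 872/4 = 218.
Row 1: 35 + 62 + 50 + ? = 218, so (1,4) = 71.
Using column 4: 71 + 41 + 32 + ? → (4,4) = 218 − 144 = 74.
Using main diagonal: 35 + 44 + 74 + ? → (3,3) = 218 − 153 = 65.
Row 3 needs 218; the known cells sum to 165, so (3,2) = 53.
From column 2, 218 − (62 + 44 + 53) gives (4,2) = 59.
The remaining cell in column 3 is (2,3) = 218 − 162 = 56.
Anti-diagonal must total 218; the given cells sum to 180, so (4,1) = 38.
The remaining cell in row 2 is (2,1) = 218 − 141 = 77.

77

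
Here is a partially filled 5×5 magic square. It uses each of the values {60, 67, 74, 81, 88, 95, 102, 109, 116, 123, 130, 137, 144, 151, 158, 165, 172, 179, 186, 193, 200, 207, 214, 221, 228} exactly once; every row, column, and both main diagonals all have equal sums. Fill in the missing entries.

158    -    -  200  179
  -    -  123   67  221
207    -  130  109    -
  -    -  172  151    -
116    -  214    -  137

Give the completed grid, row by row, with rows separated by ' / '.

158 102 81 200 179 / 165 144 123 67 221 / 207 186 130 109 88 / 74 228 172 151 95 / 116 60 214 193 137

The 25 entries sum to 3600, so each line sums to 3600/5 = 720.
Using column 3: 123 + 130 + 172 + 214 + ? → (1,3) = 720 − 639 = 81.
From column 4, 720 − (200 + 67 + 109 + 151) gives (5,4) = 193.
Main diagonal must total 720; the given cells sum to 576, so (2,2) = 144.
Anti-diagonal must total 720; the given cells sum to 492, so (4,2) = 228.
Row 1 needs 720; the known cells sum to 618, so (1,2) = 102.
Using row 2: 144 + 123 + 67 + 221 + ? → (2,1) = 720 − 555 = 165.
From row 5, 720 − (116 + 214 + 193 + 137) gives (5,2) = 60.
From column 1, 720 − (158 + 165 + 207 + 116) gives (4,1) = 74.
Using column 2: 102 + 144 + 228 + 60 + ? → (3,2) = 720 − 534 = 186.
From row 3, 720 − (207 + 186 + 130 + 109) gives (3,5) = 88.
The remaining cell in row 4 is (4,5) = 720 − 625 = 95.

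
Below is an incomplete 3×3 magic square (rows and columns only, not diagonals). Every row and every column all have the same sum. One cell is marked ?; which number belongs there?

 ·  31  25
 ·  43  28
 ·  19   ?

Column 2 is complete and sums to 93; that is the magic constant.
Using row 1: 31 + 25 + ? → (1,1) = 93 − 56 = 37.
Row 2: 43 + 28 + ? = 93, so (2,1) = 22.
From column 1, 93 − (37 + 22) gives (3,1) = 34.
Column 3 must total 93; the given cells sum to 53, so (3,3) = 40.

40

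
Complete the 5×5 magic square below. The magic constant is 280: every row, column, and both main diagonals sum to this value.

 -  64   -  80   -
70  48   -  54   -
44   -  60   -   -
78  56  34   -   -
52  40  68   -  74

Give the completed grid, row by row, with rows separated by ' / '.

Row 5 needs 280; the known cells sum to 234, so (5,4) = 46.
Column 1 needs 280; the known cells sum to 244, so (1,1) = 36.
Using column 2: 64 + 48 + 56 + 40 + ? → (3,2) = 280 − 208 = 72.
Main diagonal needs 280; the known cells sum to 218, so (4,4) = 62.
Using anti-diagonal: 54 + 60 + 56 + 52 + ? → (1,5) = 280 − 222 = 58.
The remaining cell in row 1 is (1,3) = 280 − 238 = 42.
The remaining cell in row 4 is (4,5) = 280 − 230 = 50.
Column 3 must total 280; the given cells sum to 204, so (2,3) = 76.
Using column 4: 80 + 54 + 62 + 46 + ? → (3,4) = 280 − 242 = 38.
From row 2, 280 − (70 + 48 + 76 + 54) gives (2,5) = 32.
From row 3, 280 − (44 + 72 + 60 + 38) gives (3,5) = 66.

36 64 42 80 58 / 70 48 76 54 32 / 44 72 60 38 66 / 78 56 34 62 50 / 52 40 68 46 74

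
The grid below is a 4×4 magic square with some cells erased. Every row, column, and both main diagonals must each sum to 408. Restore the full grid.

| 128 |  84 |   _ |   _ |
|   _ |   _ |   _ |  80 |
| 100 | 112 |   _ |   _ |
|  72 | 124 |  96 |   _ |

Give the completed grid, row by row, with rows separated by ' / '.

128 84 104 92 / 108 88 132 80 / 100 112 76 120 / 72 124 96 116

From row 4, 408 − (72 + 124 + 96) gives (4,4) = 116.
From column 1, 408 − (128 + 100 + 72) gives (2,1) = 108.
The remaining cell in column 2 is (2,2) = 408 − 320 = 88.
Using main diagonal: 128 + 88 + 116 + ? → (3,3) = 408 − 332 = 76.
Row 2: 108 + 88 + 80 + ? = 408, so (2,3) = 132.
From row 3, 408 − (100 + 112 + 76) gives (3,4) = 120.
The remaining cell in column 3 is (1,3) = 408 − 304 = 104.
Using column 4: 80 + 120 + 116 + ? → (1,4) = 408 − 316 = 92.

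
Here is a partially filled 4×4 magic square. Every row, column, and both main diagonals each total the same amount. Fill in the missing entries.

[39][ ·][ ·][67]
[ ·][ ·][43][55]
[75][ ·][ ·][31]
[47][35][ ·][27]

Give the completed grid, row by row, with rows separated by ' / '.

39 59 15 67 / 19 63 43 55 / 75 23 51 31 / 47 35 71 27

Column 4 is already complete: 67 + 55 + 31 + 27 = 180, so that is the magic constant.
Row 4 must total 180; the given cells sum to 109, so (4,3) = 71.
The remaining cell in column 1 is (2,1) = 180 − 161 = 19.
The remaining cell in anti-diagonal is (3,2) = 180 − 157 = 23.
Row 2 must total 180; the given cells sum to 117, so (2,2) = 63.
Using row 3: 75 + 23 + 31 + ? → (3,3) = 180 − 129 = 51.
Column 2 must total 180; the given cells sum to 121, so (1,2) = 59.
Using column 3: 43 + 51 + 71 + ? → (1,3) = 180 − 165 = 15.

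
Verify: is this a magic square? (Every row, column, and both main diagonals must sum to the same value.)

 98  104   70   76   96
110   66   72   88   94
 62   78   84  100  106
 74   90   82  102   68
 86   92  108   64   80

Row 1: 98 + 104 + 70 + 76 + 96 = 444.
Row 2: 110 + 66 + 72 + 88 + 94 = 430.
Row 3: 62 + 78 + 84 + 100 + 106 = 430.
Row 4: 74 + 90 + 82 + 102 + 68 = 416.
Row 5: 86 + 92 + 108 + 64 + 80 = 430.
Column 1: 98 + 110 + 62 + 74 + 86 = 430.
Column 2: 104 + 66 + 78 + 90 + 92 = 430.
Column 3: 70 + 72 + 84 + 82 + 108 = 416.
Column 4: 76 + 88 + 100 + 102 + 64 = 430.
Column 5: 96 + 94 + 106 + 68 + 80 = 444.
Main diagonal: 98 + 66 + 84 + 102 + 80 = 430.
Anti-diagonal: 96 + 88 + 84 + 90 + 86 = 444.

No — row 3 sums to 430 but row 1 sums to 444.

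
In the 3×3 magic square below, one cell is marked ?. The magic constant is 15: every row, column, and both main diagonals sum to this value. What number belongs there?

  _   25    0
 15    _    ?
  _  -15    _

The remaining cell in row 1 is (1,1) = 15 − 25 = -10.
Column 1 needs 15; the known cells sum to 5, so (3,1) = 10.
Column 2 must total 15; the given cells sum to 10, so (2,2) = 5.
Main diagonal must total 15; the given cells sum to -5, so (3,3) = 20.
From row 2, 15 − (15 + 5) gives (2,3) = -5.

-5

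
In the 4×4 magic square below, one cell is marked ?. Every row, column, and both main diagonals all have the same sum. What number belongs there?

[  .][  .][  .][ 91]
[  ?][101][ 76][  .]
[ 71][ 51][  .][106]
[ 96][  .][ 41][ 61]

Anti-diagonal is complete and sums to 314; that is the magic constant.
From row 3, 314 − (71 + 51 + 106) gives (3,3) = 86.
Using row 4: 96 + 41 + 61 + ? → (4,2) = 314 − 198 = 116.
Using column 2: 101 + 51 + 116 + ? → (1,2) = 314 − 268 = 46.
From column 3, 314 − (76 + 86 + 41) gives (1,3) = 111.
Column 4 must total 314; the given cells sum to 258, so (2,4) = 56.
Main diagonal needs 314; the known cells sum to 248, so (1,1) = 66.
The remaining cell in row 2 is (2,1) = 314 − 233 = 81.

81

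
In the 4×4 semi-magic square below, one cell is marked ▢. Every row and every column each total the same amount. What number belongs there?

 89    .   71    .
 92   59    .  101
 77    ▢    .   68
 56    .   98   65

86

Column 1 is complete and sums to 314; that is the magic constant.
From row 2, 314 − (92 + 59 + 101) gives (2,3) = 62.
Using row 4: 56 + 98 + 65 + ? → (4,2) = 314 − 219 = 95.
Using column 3: 71 + 62 + 98 + ? → (3,3) = 314 − 231 = 83.
Column 4 must total 314; the given cells sum to 234, so (1,4) = 80.
Row 1 must total 314; the given cells sum to 240, so (1,2) = 74.
Row 3 needs 314; the known cells sum to 228, so (3,2) = 86.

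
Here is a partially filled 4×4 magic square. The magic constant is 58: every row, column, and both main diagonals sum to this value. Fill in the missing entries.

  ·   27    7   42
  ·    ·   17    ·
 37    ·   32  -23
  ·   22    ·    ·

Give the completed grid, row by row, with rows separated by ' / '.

From row 1, 58 − (27 + 7 + 42) gives (1,1) = -18.
Row 3 needs 58; the known cells sum to 46, so (3,2) = 12.
Column 2: 27 + 12 + 22 + ? = 58, so (2,2) = -3.
Column 3 must total 58; the given cells sum to 56, so (4,3) = 2.
Main diagonal needs 58; the known cells sum to 11, so (4,4) = 47.
From anti-diagonal, 58 − (42 + 17 + 12) gives (4,1) = -13.
Column 1 must total 58; the given cells sum to 6, so (2,1) = 52.
The remaining cell in column 4 is (2,4) = 58 − 66 = -8.

-18 27 7 42 / 52 -3 17 -8 / 37 12 32 -23 / -13 22 2 47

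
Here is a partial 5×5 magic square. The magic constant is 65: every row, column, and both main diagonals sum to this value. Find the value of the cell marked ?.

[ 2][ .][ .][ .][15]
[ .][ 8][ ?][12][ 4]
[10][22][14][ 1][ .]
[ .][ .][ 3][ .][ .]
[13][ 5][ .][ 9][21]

From row 3, 65 − (10 + 22 + 14 + 1) gives (3,5) = 18.
From row 5, 65 − (13 + 5 + 9 + 21) gives (5,3) = 17.
Column 5 needs 65; the known cells sum to 58, so (4,5) = 7.
Using main diagonal: 2 + 8 + 14 + 21 + ? → (4,4) = 65 − 45 = 20.
Anti-diagonal needs 65; the known cells sum to 54, so (4,2) = 11.
Row 4: 11 + 3 + 20 + 7 + ? = 65, so (4,1) = 24.
Column 1: 2 + 10 + 24 + 13 + ? = 65, so (2,1) = 16.
From column 2, 65 − (8 + 22 + 11 + 5) gives (1,2) = 19.
From column 4, 65 − (12 + 1 + 20 + 9) gives (1,4) = 23.
From row 1, 65 − (2 + 19 + 23 + 15) gives (1,3) = 6.
The remaining cell in row 2 is (2,3) = 65 − 40 = 25.

25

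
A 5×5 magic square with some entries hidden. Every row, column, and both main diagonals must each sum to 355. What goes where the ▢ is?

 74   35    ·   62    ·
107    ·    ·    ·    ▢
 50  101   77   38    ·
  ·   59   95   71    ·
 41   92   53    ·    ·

56

Row 3: 50 + 101 + 77 + 38 + ? = 355, so (3,5) = 89.
The remaining cell in column 1 is (4,1) = 355 − 272 = 83.
Column 2 needs 355; the known cells sum to 287, so (2,2) = 68.
The remaining cell in main diagonal is (5,5) = 355 − 290 = 65.
Row 4 needs 355; the known cells sum to 308, so (4,5) = 47.
Row 5: 41 + 92 + 53 + 65 + ? = 355, so (5,4) = 104.
Using column 4: 62 + 38 + 71 + 104 + ? → (2,4) = 355 − 275 = 80.
Anti-diagonal: 80 + 77 + 59 + 41 + ? = 355, so (1,5) = 98.
Row 1 must total 355; the given cells sum to 269, so (1,3) = 86.
From column 3, 355 − (86 + 77 + 95 + 53) gives (2,3) = 44.
Column 5: 98 + 89 + 47 + 65 + ? = 355, so (2,5) = 56.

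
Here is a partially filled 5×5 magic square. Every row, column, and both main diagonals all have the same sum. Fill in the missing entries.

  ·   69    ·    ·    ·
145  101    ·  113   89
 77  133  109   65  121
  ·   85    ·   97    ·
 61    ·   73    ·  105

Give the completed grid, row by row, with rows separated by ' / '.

Row 3 is already complete: 77 + 133 + 109 + 65 + 121 = 505, so that is the magic constant.
From row 2, 505 − (145 + 101 + 113 + 89) gives (2,3) = 57.
Using column 2: 69 + 101 + 133 + 85 + ? → (5,2) = 505 − 388 = 117.
Main diagonal: 101 + 109 + 97 + 105 + ? = 505, so (1,1) = 93.
Anti-diagonal: 113 + 109 + 85 + 61 + ? = 505, so (1,5) = 137.
Row 5 must total 505; the given cells sum to 356, so (5,4) = 149.
Column 1 must total 505; the given cells sum to 376, so (4,1) = 129.
Column 4: 113 + 65 + 97 + 149 + ? = 505, so (1,4) = 81.
From column 5, 505 − (137 + 89 + 121 + 105) gives (4,5) = 53.
Row 1 must total 505; the given cells sum to 380, so (1,3) = 125.
Row 4: 129 + 85 + 97 + 53 + ? = 505, so (4,3) = 141.

93 69 125 81 137 / 145 101 57 113 89 / 77 133 109 65 121 / 129 85 141 97 53 / 61 117 73 149 105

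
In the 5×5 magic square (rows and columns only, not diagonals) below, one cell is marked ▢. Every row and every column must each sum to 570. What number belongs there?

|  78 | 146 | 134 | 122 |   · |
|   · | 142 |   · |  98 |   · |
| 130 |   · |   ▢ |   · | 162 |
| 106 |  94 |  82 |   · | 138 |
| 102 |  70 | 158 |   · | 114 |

86

Row 1 must total 570; the given cells sum to 480, so (1,5) = 90.
Row 4: 106 + 94 + 82 + 138 + ? = 570, so (4,4) = 150.
Row 5: 102 + 70 + 158 + 114 + ? = 570, so (5,4) = 126.
The remaining cell in column 1 is (2,1) = 570 − 416 = 154.
Using column 2: 146 + 142 + 94 + 70 + ? → (3,2) = 570 − 452 = 118.
Column 4 must total 570; the given cells sum to 496, so (3,4) = 74.
Using column 5: 90 + 162 + 138 + 114 + ? → (2,5) = 570 − 504 = 66.
Row 2: 154 + 142 + 98 + 66 + ? = 570, so (2,3) = 110.
The remaining cell in row 3 is (3,3) = 570 − 484 = 86.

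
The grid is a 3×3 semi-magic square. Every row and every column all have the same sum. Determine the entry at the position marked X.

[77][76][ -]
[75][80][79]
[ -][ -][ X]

Row 2 is complete and sums to 234; that is the magic constant.
From row 1, 234 − (77 + 76) gives (1,3) = 81.
Column 1 needs 234; the known cells sum to 152, so (3,1) = 82.
The remaining cell in column 2 is (3,2) = 234 − 156 = 78.
Column 3 needs 234; the known cells sum to 160, so (3,3) = 74.

74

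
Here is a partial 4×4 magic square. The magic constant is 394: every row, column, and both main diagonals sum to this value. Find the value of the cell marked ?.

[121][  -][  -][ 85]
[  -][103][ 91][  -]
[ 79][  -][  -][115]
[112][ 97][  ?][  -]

109

Column 1 must total 394; the given cells sum to 312, so (2,1) = 82.
Using anti-diagonal: 85 + 91 + 112 + ? → (3,2) = 394 − 288 = 106.
Row 2: 82 + 103 + 91 + ? = 394, so (2,4) = 118.
Row 3 needs 394; the known cells sum to 300, so (3,3) = 94.
From column 2, 394 − (103 + 106 + 97) gives (1,2) = 88.
Column 4 needs 394; the known cells sum to 318, so (4,4) = 76.
Row 1: 121 + 88 + 85 + ? = 394, so (1,3) = 100.
From row 4, 394 − (112 + 97 + 76) gives (4,3) = 109.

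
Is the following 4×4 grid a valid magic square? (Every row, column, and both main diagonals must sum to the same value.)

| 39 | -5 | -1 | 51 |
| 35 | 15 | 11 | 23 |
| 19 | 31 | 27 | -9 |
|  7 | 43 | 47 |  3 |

Row 1: 39 + (-5) + (-1) + 51 = 84.
Row 2: 35 + 15 + 11 + 23 = 84.
Row 3: 19 + 31 + 27 + (-9) = 68.
Row 4: 7 + 43 + 47 + 3 = 100.
Column 1: 39 + 35 + 19 + 7 = 100.
Column 2: -5 + 15 + 31 + 43 = 84.
Column 3: -1 + 11 + 27 + 47 = 84.
Column 4: 51 + 23 + (-9) + 3 = 68.
Main diagonal: 39 + 15 + 27 + 3 = 84.
Anti-diagonal: 51 + 11 + 31 + 7 = 100.

No — row 1 sums to 84 but column 1 sums to 100.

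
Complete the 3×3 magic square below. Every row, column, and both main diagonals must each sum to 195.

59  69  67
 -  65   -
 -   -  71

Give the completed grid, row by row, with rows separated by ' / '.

Column 2 must total 195; the given cells sum to 134, so (3,2) = 61.
Column 3: 67 + 71 + ? = 195, so (2,3) = 57.
From anti-diagonal, 195 − (67 + 65) gives (3,1) = 63.
Row 2 needs 195; the known cells sum to 122, so (2,1) = 73.

59 69 67 / 73 65 57 / 63 61 71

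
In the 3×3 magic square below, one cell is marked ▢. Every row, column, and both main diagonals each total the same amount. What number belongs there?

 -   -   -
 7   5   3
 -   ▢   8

1

Row 2 is complete and sums to 15; that is the magic constant.
Column 3 needs 15; the known cells sum to 11, so (1,3) = 4.
Main diagonal must total 15; the given cells sum to 13, so (1,1) = 2.
The remaining cell in anti-diagonal is (3,1) = 15 − 9 = 6.
Row 1 needs 15; the known cells sum to 6, so (1,2) = 9.
Using row 3: 6 + 8 + ? → (3,2) = 15 − 14 = 1.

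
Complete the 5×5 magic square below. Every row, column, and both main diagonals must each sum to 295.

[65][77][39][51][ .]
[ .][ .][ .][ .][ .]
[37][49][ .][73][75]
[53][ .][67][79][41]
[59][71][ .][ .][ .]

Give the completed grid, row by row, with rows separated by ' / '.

Row 1 needs 295; the known cells sum to 232, so (1,5) = 63.
Row 3 needs 295; the known cells sum to 234, so (3,3) = 61.
Row 4 needs 295; the known cells sum to 240, so (4,2) = 55.
Using column 1: 65 + 37 + 53 + 59 + ? → (2,1) = 295 − 214 = 81.
Using column 2: 77 + 49 + 55 + 71 + ? → (2,2) = 295 − 252 = 43.
The remaining cell in main diagonal is (5,5) = 295 − 248 = 47.
The remaining cell in anti-diagonal is (2,4) = 295 − 238 = 57.
From column 4, 295 − (51 + 57 + 73 + 79) gives (5,4) = 35.
Using column 5: 63 + 75 + 41 + 47 + ? → (2,5) = 295 − 226 = 69.
The remaining cell in row 2 is (2,3) = 295 − 250 = 45.
Using row 5: 59 + 71 + 35 + 47 + ? → (5,3) = 295 − 212 = 83.

65 77 39 51 63 / 81 43 45 57 69 / 37 49 61 73 75 / 53 55 67 79 41 / 59 71 83 35 47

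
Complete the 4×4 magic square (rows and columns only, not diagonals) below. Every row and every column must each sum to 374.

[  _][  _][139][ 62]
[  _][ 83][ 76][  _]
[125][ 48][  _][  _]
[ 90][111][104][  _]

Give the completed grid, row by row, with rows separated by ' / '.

41 132 139 62 / 118 83 76 97 / 125 48 55 146 / 90 111 104 69

Row 4 must total 374; the given cells sum to 305, so (4,4) = 69.
Column 2: 83 + 48 + 111 + ? = 374, so (1,2) = 132.
Column 3: 139 + 76 + 104 + ? = 374, so (3,3) = 55.
The remaining cell in row 1 is (1,1) = 374 − 333 = 41.
Row 3 needs 374; the known cells sum to 228, so (3,4) = 146.
Column 1 needs 374; the known cells sum to 256, so (2,1) = 118.
Column 4: 62 + 146 + 69 + ? = 374, so (2,4) = 97.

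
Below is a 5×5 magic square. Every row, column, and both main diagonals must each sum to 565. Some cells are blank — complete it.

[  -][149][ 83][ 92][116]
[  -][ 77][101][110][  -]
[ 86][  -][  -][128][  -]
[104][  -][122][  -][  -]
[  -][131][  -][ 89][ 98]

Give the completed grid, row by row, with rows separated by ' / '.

125 149 83 92 116 / 143 77 101 110 134 / 86 95 119 128 137 / 104 113 122 146 80 / 107 131 140 89 98

Row 1 must total 565; the given cells sum to 440, so (1,1) = 125.
From column 4, 565 − (92 + 110 + 128 + 89) gives (4,4) = 146.
Using main diagonal: 125 + 77 + 146 + 98 + ? → (3,3) = 565 − 446 = 119.
Using column 3: 83 + 101 + 119 + 122 + ? → (5,3) = 565 − 425 = 140.
Row 5 must total 565; the given cells sum to 458, so (5,1) = 107.
From column 1, 565 − (125 + 86 + 104 + 107) gives (2,1) = 143.
Anti-diagonal: 116 + 110 + 119 + 107 + ? = 565, so (4,2) = 113.
Row 2 needs 565; the known cells sum to 431, so (2,5) = 134.
Using row 4: 104 + 113 + 122 + 146 + ? → (4,5) = 565 − 485 = 80.
Using column 2: 149 + 77 + 113 + 131 + ? → (3,2) = 565 − 470 = 95.
Column 5 must total 565; the given cells sum to 428, so (3,5) = 137.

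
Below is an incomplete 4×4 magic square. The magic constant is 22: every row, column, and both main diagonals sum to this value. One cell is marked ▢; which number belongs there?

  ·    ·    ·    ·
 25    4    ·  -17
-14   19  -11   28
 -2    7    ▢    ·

1

Row 2 needs 22; the known cells sum to 12, so (2,3) = 10.
Column 1 needs 22; the known cells sum to 9, so (1,1) = 13.
The remaining cell in column 2 is (1,2) = 22 − 30 = -8.
Using main diagonal: 13 + 4 + (-11) + ? → (4,4) = 22 − 6 = 16.
Anti-diagonal must total 22; the given cells sum to 27, so (1,4) = -5.
The remaining cell in row 1 is (1,3) = 22 − 0 = 22.
Row 4: -2 + 7 + 16 + ? = 22, so (4,3) = 1.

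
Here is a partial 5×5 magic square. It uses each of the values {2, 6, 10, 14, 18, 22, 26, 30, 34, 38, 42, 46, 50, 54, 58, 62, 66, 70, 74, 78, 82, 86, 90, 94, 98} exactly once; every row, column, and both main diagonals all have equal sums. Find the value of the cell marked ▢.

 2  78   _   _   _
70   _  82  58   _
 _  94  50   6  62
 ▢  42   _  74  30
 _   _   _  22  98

The 25 entries sum to 1250, so each line sums to 1250/5 = 250.
Row 3 must total 250; the given cells sum to 212, so (3,1) = 38.
The remaining cell in column 4 is (1,4) = 250 − 160 = 90.
Main diagonal: 2 + 50 + 74 + 98 + ? = 250, so (2,2) = 26.
Row 2: 70 + 26 + 82 + 58 + ? = 250, so (2,5) = 14.
Column 2 must total 250; the given cells sum to 240, so (5,2) = 10.
Column 5: 14 + 62 + 30 + 98 + ? = 250, so (1,5) = 46.
Anti-diagonal must total 250; the given cells sum to 196, so (5,1) = 54.
Row 1 must total 250; the given cells sum to 216, so (1,3) = 34.
Row 5: 54 + 10 + 22 + 98 + ? = 250, so (5,3) = 66.
Column 1 must total 250; the given cells sum to 164, so (4,1) = 86.

86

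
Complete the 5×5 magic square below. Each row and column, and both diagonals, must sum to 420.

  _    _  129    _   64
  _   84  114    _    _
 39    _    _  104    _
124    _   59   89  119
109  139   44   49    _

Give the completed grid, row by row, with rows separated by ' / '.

Using row 4: 124 + 59 + 89 + 119 + ? → (4,2) = 420 − 391 = 29.
Row 5 needs 420; the known cells sum to 341, so (5,5) = 79.
The remaining cell in column 3 is (3,3) = 420 − 346 = 74.
From main diagonal, 420 − (84 + 74 + 89 + 79) gives (1,1) = 94.
Using anti-diagonal: 64 + 74 + 29 + 109 + ? → (2,4) = 420 − 276 = 144.
Using column 1: 94 + 39 + 124 + 109 + ? → (2,1) = 420 − 366 = 54.
From column 4, 420 − (144 + 104 + 89 + 49) gives (1,4) = 34.
The remaining cell in row 1 is (1,2) = 420 − 321 = 99.
Row 2 needs 420; the known cells sum to 396, so (2,5) = 24.
Column 2 needs 420; the known cells sum to 351, so (3,2) = 69.
Column 5 needs 420; the known cells sum to 286, so (3,5) = 134.

94 99 129 34 64 / 54 84 114 144 24 / 39 69 74 104 134 / 124 29 59 89 119 / 109 139 44 49 79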